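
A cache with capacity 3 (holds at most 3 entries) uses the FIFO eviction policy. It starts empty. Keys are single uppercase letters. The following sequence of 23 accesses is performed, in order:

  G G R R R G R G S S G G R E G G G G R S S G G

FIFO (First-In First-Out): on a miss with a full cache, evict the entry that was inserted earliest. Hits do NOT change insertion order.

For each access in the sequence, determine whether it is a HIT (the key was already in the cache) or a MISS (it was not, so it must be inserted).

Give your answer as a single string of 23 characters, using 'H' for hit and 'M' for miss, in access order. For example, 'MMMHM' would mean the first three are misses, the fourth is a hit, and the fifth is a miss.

FIFO simulation (capacity=3):
  1. access G: MISS. Cache (old->new): [G]
  2. access G: HIT. Cache (old->new): [G]
  3. access R: MISS. Cache (old->new): [G R]
  4. access R: HIT. Cache (old->new): [G R]
  5. access R: HIT. Cache (old->new): [G R]
  6. access G: HIT. Cache (old->new): [G R]
  7. access R: HIT. Cache (old->new): [G R]
  8. access G: HIT. Cache (old->new): [G R]
  9. access S: MISS. Cache (old->new): [G R S]
  10. access S: HIT. Cache (old->new): [G R S]
  11. access G: HIT. Cache (old->new): [G R S]
  12. access G: HIT. Cache (old->new): [G R S]
  13. access R: HIT. Cache (old->new): [G R S]
  14. access E: MISS, evict G. Cache (old->new): [R S E]
  15. access G: MISS, evict R. Cache (old->new): [S E G]
  16. access G: HIT. Cache (old->new): [S E G]
  17. access G: HIT. Cache (old->new): [S E G]
  18. access G: HIT. Cache (old->new): [S E G]
  19. access R: MISS, evict S. Cache (old->new): [E G R]
  20. access S: MISS, evict E. Cache (old->new): [G R S]
  21. access S: HIT. Cache (old->new): [G R S]
  22. access G: HIT. Cache (old->new): [G R S]
  23. access G: HIT. Cache (old->new): [G R S]
Total: 16 hits, 7 misses, 4 evictions

Answer: MHMHHHHHMHHHHMMHHHMMHHH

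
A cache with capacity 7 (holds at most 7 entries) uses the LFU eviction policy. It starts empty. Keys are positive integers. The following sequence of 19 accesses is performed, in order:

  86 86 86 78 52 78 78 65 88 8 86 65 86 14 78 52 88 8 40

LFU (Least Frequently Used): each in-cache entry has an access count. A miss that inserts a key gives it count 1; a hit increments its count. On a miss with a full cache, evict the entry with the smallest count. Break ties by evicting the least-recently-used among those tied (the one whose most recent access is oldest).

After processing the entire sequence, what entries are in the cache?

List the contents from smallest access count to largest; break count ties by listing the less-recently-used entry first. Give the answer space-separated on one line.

LFU simulation (capacity=7):
  1. access 86: MISS. Cache: [86(c=1)]
  2. access 86: HIT, count now 2. Cache: [86(c=2)]
  3. access 86: HIT, count now 3. Cache: [86(c=3)]
  4. access 78: MISS. Cache: [78(c=1) 86(c=3)]
  5. access 52: MISS. Cache: [78(c=1) 52(c=1) 86(c=3)]
  6. access 78: HIT, count now 2. Cache: [52(c=1) 78(c=2) 86(c=3)]
  7. access 78: HIT, count now 3. Cache: [52(c=1) 86(c=3) 78(c=3)]
  8. access 65: MISS. Cache: [52(c=1) 65(c=1) 86(c=3) 78(c=3)]
  9. access 88: MISS. Cache: [52(c=1) 65(c=1) 88(c=1) 86(c=3) 78(c=3)]
  10. access 8: MISS. Cache: [52(c=1) 65(c=1) 88(c=1) 8(c=1) 86(c=3) 78(c=3)]
  11. access 86: HIT, count now 4. Cache: [52(c=1) 65(c=1) 88(c=1) 8(c=1) 78(c=3) 86(c=4)]
  12. access 65: HIT, count now 2. Cache: [52(c=1) 88(c=1) 8(c=1) 65(c=2) 78(c=3) 86(c=4)]
  13. access 86: HIT, count now 5. Cache: [52(c=1) 88(c=1) 8(c=1) 65(c=2) 78(c=3) 86(c=5)]
  14. access 14: MISS. Cache: [52(c=1) 88(c=1) 8(c=1) 14(c=1) 65(c=2) 78(c=3) 86(c=5)]
  15. access 78: HIT, count now 4. Cache: [52(c=1) 88(c=1) 8(c=1) 14(c=1) 65(c=2) 78(c=4) 86(c=5)]
  16. access 52: HIT, count now 2. Cache: [88(c=1) 8(c=1) 14(c=1) 65(c=2) 52(c=2) 78(c=4) 86(c=5)]
  17. access 88: HIT, count now 2. Cache: [8(c=1) 14(c=1) 65(c=2) 52(c=2) 88(c=2) 78(c=4) 86(c=5)]
  18. access 8: HIT, count now 2. Cache: [14(c=1) 65(c=2) 52(c=2) 88(c=2) 8(c=2) 78(c=4) 86(c=5)]
  19. access 40: MISS, evict 14(c=1). Cache: [40(c=1) 65(c=2) 52(c=2) 88(c=2) 8(c=2) 78(c=4) 86(c=5)]
Total: 11 hits, 8 misses, 1 evictions

Answer: 40 65 52 88 8 78 86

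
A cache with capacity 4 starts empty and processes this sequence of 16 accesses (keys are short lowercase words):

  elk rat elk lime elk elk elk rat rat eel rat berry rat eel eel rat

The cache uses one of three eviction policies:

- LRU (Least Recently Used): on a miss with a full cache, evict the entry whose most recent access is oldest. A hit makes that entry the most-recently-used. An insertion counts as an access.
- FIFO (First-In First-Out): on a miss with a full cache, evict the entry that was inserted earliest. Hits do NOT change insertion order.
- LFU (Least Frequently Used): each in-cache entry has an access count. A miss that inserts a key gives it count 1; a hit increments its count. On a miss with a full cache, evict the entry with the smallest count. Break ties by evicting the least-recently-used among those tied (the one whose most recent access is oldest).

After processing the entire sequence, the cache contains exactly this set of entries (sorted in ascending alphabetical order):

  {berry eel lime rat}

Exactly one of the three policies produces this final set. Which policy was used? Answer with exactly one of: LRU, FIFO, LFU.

Simulating under each policy and comparing final sets:
  LRU: final set = {berry eel elk rat} -> differs
  FIFO: final set = {berry eel lime rat} -> MATCHES target
  LFU: final set = {berry eel elk rat} -> differs
Only FIFO produces the target set.

Answer: FIFO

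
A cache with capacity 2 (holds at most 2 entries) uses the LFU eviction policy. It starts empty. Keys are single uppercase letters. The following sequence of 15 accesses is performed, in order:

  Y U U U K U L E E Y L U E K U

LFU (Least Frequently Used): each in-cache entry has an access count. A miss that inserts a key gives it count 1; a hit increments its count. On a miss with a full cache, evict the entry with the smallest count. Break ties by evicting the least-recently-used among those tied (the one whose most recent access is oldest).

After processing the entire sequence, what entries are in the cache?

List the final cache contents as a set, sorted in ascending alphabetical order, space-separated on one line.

LFU simulation (capacity=2):
  1. access Y: MISS. Cache: [Y(c=1)]
  2. access U: MISS. Cache: [Y(c=1) U(c=1)]
  3. access U: HIT, count now 2. Cache: [Y(c=1) U(c=2)]
  4. access U: HIT, count now 3. Cache: [Y(c=1) U(c=3)]
  5. access K: MISS, evict Y(c=1). Cache: [K(c=1) U(c=3)]
  6. access U: HIT, count now 4. Cache: [K(c=1) U(c=4)]
  7. access L: MISS, evict K(c=1). Cache: [L(c=1) U(c=4)]
  8. access E: MISS, evict L(c=1). Cache: [E(c=1) U(c=4)]
  9. access E: HIT, count now 2. Cache: [E(c=2) U(c=4)]
  10. access Y: MISS, evict E(c=2). Cache: [Y(c=1) U(c=4)]
  11. access L: MISS, evict Y(c=1). Cache: [L(c=1) U(c=4)]
  12. access U: HIT, count now 5. Cache: [L(c=1) U(c=5)]
  13. access E: MISS, evict L(c=1). Cache: [E(c=1) U(c=5)]
  14. access K: MISS, evict E(c=1). Cache: [K(c=1) U(c=5)]
  15. access U: HIT, count now 6. Cache: [K(c=1) U(c=6)]
Total: 6 hits, 9 misses, 7 evictions

Answer: K U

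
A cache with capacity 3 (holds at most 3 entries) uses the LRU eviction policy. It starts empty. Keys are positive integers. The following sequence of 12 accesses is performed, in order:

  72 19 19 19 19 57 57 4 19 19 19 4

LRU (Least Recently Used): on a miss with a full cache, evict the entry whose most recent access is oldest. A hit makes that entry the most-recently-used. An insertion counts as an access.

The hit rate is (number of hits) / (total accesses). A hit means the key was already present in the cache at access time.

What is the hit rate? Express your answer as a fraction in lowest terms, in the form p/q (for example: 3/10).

Answer: 2/3

Derivation:
LRU simulation (capacity=3):
  1. access 72: MISS. Cache (LRU->MRU): [72]
  2. access 19: MISS. Cache (LRU->MRU): [72 19]
  3. access 19: HIT. Cache (LRU->MRU): [72 19]
  4. access 19: HIT. Cache (LRU->MRU): [72 19]
  5. access 19: HIT. Cache (LRU->MRU): [72 19]
  6. access 57: MISS. Cache (LRU->MRU): [72 19 57]
  7. access 57: HIT. Cache (LRU->MRU): [72 19 57]
  8. access 4: MISS, evict 72. Cache (LRU->MRU): [19 57 4]
  9. access 19: HIT. Cache (LRU->MRU): [57 4 19]
  10. access 19: HIT. Cache (LRU->MRU): [57 4 19]
  11. access 19: HIT. Cache (LRU->MRU): [57 4 19]
  12. access 4: HIT. Cache (LRU->MRU): [57 19 4]
Total: 8 hits, 4 misses, 1 evictions

Hit rate = 8/12 = 2/3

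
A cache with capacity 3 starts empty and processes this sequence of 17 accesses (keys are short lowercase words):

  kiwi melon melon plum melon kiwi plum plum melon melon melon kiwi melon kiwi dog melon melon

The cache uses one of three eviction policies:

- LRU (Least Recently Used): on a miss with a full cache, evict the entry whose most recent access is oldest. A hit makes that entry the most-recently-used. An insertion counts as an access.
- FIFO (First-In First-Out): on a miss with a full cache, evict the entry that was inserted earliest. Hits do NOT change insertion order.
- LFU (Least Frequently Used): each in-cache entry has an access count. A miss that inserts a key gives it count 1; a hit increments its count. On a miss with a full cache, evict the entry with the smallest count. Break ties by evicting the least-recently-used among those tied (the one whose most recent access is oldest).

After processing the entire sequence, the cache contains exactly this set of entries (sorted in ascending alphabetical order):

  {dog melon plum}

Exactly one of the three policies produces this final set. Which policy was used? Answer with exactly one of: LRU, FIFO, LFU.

Simulating under each policy and comparing final sets:
  LRU: final set = {dog kiwi melon} -> differs
  FIFO: final set = {dog melon plum} -> MATCHES target
  LFU: final set = {dog kiwi melon} -> differs
Only FIFO produces the target set.

Answer: FIFO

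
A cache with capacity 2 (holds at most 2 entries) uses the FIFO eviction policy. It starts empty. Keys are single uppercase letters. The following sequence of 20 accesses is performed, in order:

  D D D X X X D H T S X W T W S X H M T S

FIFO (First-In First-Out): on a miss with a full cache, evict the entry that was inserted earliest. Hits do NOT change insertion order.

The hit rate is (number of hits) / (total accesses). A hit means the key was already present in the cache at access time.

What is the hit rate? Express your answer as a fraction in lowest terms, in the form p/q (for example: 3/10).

FIFO simulation (capacity=2):
  1. access D: MISS. Cache (old->new): [D]
  2. access D: HIT. Cache (old->new): [D]
  3. access D: HIT. Cache (old->new): [D]
  4. access X: MISS. Cache (old->new): [D X]
  5. access X: HIT. Cache (old->new): [D X]
  6. access X: HIT. Cache (old->new): [D X]
  7. access D: HIT. Cache (old->new): [D X]
  8. access H: MISS, evict D. Cache (old->new): [X H]
  9. access T: MISS, evict X. Cache (old->new): [H T]
  10. access S: MISS, evict H. Cache (old->new): [T S]
  11. access X: MISS, evict T. Cache (old->new): [S X]
  12. access W: MISS, evict S. Cache (old->new): [X W]
  13. access T: MISS, evict X. Cache (old->new): [W T]
  14. access W: HIT. Cache (old->new): [W T]
  15. access S: MISS, evict W. Cache (old->new): [T S]
  16. access X: MISS, evict T. Cache (old->new): [S X]
  17. access H: MISS, evict S. Cache (old->new): [X H]
  18. access M: MISS, evict X. Cache (old->new): [H M]
  19. access T: MISS, evict H. Cache (old->new): [M T]
  20. access S: MISS, evict M. Cache (old->new): [T S]
Total: 6 hits, 14 misses, 12 evictions

Hit rate = 6/20 = 3/10

Answer: 3/10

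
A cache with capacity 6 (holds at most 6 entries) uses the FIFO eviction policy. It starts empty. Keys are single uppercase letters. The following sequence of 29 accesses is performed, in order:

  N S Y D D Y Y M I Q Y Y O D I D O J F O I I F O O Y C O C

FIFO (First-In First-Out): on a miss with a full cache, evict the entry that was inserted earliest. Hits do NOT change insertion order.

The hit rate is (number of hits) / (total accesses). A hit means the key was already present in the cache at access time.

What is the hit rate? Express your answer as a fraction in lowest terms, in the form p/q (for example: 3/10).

Answer: 17/29

Derivation:
FIFO simulation (capacity=6):
  1. access N: MISS. Cache (old->new): [N]
  2. access S: MISS. Cache (old->new): [N S]
  3. access Y: MISS. Cache (old->new): [N S Y]
  4. access D: MISS. Cache (old->new): [N S Y D]
  5. access D: HIT. Cache (old->new): [N S Y D]
  6. access Y: HIT. Cache (old->new): [N S Y D]
  7. access Y: HIT. Cache (old->new): [N S Y D]
  8. access M: MISS. Cache (old->new): [N S Y D M]
  9. access I: MISS. Cache (old->new): [N S Y D M I]
  10. access Q: MISS, evict N. Cache (old->new): [S Y D M I Q]
  11. access Y: HIT. Cache (old->new): [S Y D M I Q]
  12. access Y: HIT. Cache (old->new): [S Y D M I Q]
  13. access O: MISS, evict S. Cache (old->new): [Y D M I Q O]
  14. access D: HIT. Cache (old->new): [Y D M I Q O]
  15. access I: HIT. Cache (old->new): [Y D M I Q O]
  16. access D: HIT. Cache (old->new): [Y D M I Q O]
  17. access O: HIT. Cache (old->new): [Y D M I Q O]
  18. access J: MISS, evict Y. Cache (old->new): [D M I Q O J]
  19. access F: MISS, evict D. Cache (old->new): [M I Q O J F]
  20. access O: HIT. Cache (old->new): [M I Q O J F]
  21. access I: HIT. Cache (old->new): [M I Q O J F]
  22. access I: HIT. Cache (old->new): [M I Q O J F]
  23. access F: HIT. Cache (old->new): [M I Q O J F]
  24. access O: HIT. Cache (old->new): [M I Q O J F]
  25. access O: HIT. Cache (old->new): [M I Q O J F]
  26. access Y: MISS, evict M. Cache (old->new): [I Q O J F Y]
  27. access C: MISS, evict I. Cache (old->new): [Q O J F Y C]
  28. access O: HIT. Cache (old->new): [Q O J F Y C]
  29. access C: HIT. Cache (old->new): [Q O J F Y C]
Total: 17 hits, 12 misses, 6 evictions

Hit rate = 17/29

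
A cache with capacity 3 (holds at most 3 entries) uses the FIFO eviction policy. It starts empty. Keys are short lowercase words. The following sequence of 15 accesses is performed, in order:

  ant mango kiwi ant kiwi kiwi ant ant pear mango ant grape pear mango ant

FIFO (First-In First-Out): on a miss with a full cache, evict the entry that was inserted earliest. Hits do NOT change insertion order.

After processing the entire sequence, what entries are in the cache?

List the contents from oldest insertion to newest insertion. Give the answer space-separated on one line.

FIFO simulation (capacity=3):
  1. access ant: MISS. Cache (old->new): [ant]
  2. access mango: MISS. Cache (old->new): [ant mango]
  3. access kiwi: MISS. Cache (old->new): [ant mango kiwi]
  4. access ant: HIT. Cache (old->new): [ant mango kiwi]
  5. access kiwi: HIT. Cache (old->new): [ant mango kiwi]
  6. access kiwi: HIT. Cache (old->new): [ant mango kiwi]
  7. access ant: HIT. Cache (old->new): [ant mango kiwi]
  8. access ant: HIT. Cache (old->new): [ant mango kiwi]
  9. access pear: MISS, evict ant. Cache (old->new): [mango kiwi pear]
  10. access mango: HIT. Cache (old->new): [mango kiwi pear]
  11. access ant: MISS, evict mango. Cache (old->new): [kiwi pear ant]
  12. access grape: MISS, evict kiwi. Cache (old->new): [pear ant grape]
  13. access pear: HIT. Cache (old->new): [pear ant grape]
  14. access mango: MISS, evict pear. Cache (old->new): [ant grape mango]
  15. access ant: HIT. Cache (old->new): [ant grape mango]
Total: 8 hits, 7 misses, 4 evictions

Answer: ant grape mango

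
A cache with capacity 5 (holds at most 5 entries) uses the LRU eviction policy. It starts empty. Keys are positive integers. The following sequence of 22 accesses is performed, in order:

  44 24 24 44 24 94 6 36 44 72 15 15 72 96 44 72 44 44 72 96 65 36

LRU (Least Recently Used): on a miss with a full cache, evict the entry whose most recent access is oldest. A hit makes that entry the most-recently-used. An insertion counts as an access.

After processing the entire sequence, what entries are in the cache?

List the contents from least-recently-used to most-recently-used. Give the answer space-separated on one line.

Answer: 44 72 96 65 36

Derivation:
LRU simulation (capacity=5):
  1. access 44: MISS. Cache (LRU->MRU): [44]
  2. access 24: MISS. Cache (LRU->MRU): [44 24]
  3. access 24: HIT. Cache (LRU->MRU): [44 24]
  4. access 44: HIT. Cache (LRU->MRU): [24 44]
  5. access 24: HIT. Cache (LRU->MRU): [44 24]
  6. access 94: MISS. Cache (LRU->MRU): [44 24 94]
  7. access 6: MISS. Cache (LRU->MRU): [44 24 94 6]
  8. access 36: MISS. Cache (LRU->MRU): [44 24 94 6 36]
  9. access 44: HIT. Cache (LRU->MRU): [24 94 6 36 44]
  10. access 72: MISS, evict 24. Cache (LRU->MRU): [94 6 36 44 72]
  11. access 15: MISS, evict 94. Cache (LRU->MRU): [6 36 44 72 15]
  12. access 15: HIT. Cache (LRU->MRU): [6 36 44 72 15]
  13. access 72: HIT. Cache (LRU->MRU): [6 36 44 15 72]
  14. access 96: MISS, evict 6. Cache (LRU->MRU): [36 44 15 72 96]
  15. access 44: HIT. Cache (LRU->MRU): [36 15 72 96 44]
  16. access 72: HIT. Cache (LRU->MRU): [36 15 96 44 72]
  17. access 44: HIT. Cache (LRU->MRU): [36 15 96 72 44]
  18. access 44: HIT. Cache (LRU->MRU): [36 15 96 72 44]
  19. access 72: HIT. Cache (LRU->MRU): [36 15 96 44 72]
  20. access 96: HIT. Cache (LRU->MRU): [36 15 44 72 96]
  21. access 65: MISS, evict 36. Cache (LRU->MRU): [15 44 72 96 65]
  22. access 36: MISS, evict 15. Cache (LRU->MRU): [44 72 96 65 36]
Total: 12 hits, 10 misses, 5 evictions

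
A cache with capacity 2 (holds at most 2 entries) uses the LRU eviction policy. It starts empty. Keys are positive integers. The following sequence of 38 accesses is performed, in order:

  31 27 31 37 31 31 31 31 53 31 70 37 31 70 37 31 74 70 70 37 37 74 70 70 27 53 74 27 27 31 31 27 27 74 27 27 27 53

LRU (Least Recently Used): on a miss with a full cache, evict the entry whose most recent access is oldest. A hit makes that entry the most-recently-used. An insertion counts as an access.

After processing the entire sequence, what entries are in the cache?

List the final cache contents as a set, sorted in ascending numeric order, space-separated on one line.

Answer: 27 53

Derivation:
LRU simulation (capacity=2):
  1. access 31: MISS. Cache (LRU->MRU): [31]
  2. access 27: MISS. Cache (LRU->MRU): [31 27]
  3. access 31: HIT. Cache (LRU->MRU): [27 31]
  4. access 37: MISS, evict 27. Cache (LRU->MRU): [31 37]
  5. access 31: HIT. Cache (LRU->MRU): [37 31]
  6. access 31: HIT. Cache (LRU->MRU): [37 31]
  7. access 31: HIT. Cache (LRU->MRU): [37 31]
  8. access 31: HIT. Cache (LRU->MRU): [37 31]
  9. access 53: MISS, evict 37. Cache (LRU->MRU): [31 53]
  10. access 31: HIT. Cache (LRU->MRU): [53 31]
  11. access 70: MISS, evict 53. Cache (LRU->MRU): [31 70]
  12. access 37: MISS, evict 31. Cache (LRU->MRU): [70 37]
  13. access 31: MISS, evict 70. Cache (LRU->MRU): [37 31]
  14. access 70: MISS, evict 37. Cache (LRU->MRU): [31 70]
  15. access 37: MISS, evict 31. Cache (LRU->MRU): [70 37]
  16. access 31: MISS, evict 70. Cache (LRU->MRU): [37 31]
  17. access 74: MISS, evict 37. Cache (LRU->MRU): [31 74]
  18. access 70: MISS, evict 31. Cache (LRU->MRU): [74 70]
  19. access 70: HIT. Cache (LRU->MRU): [74 70]
  20. access 37: MISS, evict 74. Cache (LRU->MRU): [70 37]
  21. access 37: HIT. Cache (LRU->MRU): [70 37]
  22. access 74: MISS, evict 70. Cache (LRU->MRU): [37 74]
  23. access 70: MISS, evict 37. Cache (LRU->MRU): [74 70]
  24. access 70: HIT. Cache (LRU->MRU): [74 70]
  25. access 27: MISS, evict 74. Cache (LRU->MRU): [70 27]
  26. access 53: MISS, evict 70. Cache (LRU->MRU): [27 53]
  27. access 74: MISS, evict 27. Cache (LRU->MRU): [53 74]
  28. access 27: MISS, evict 53. Cache (LRU->MRU): [74 27]
  29. access 27: HIT. Cache (LRU->MRU): [74 27]
  30. access 31: MISS, evict 74. Cache (LRU->MRU): [27 31]
  31. access 31: HIT. Cache (LRU->MRU): [27 31]
  32. access 27: HIT. Cache (LRU->MRU): [31 27]
  33. access 27: HIT. Cache (LRU->MRU): [31 27]
  34. access 74: MISS, evict 31. Cache (LRU->MRU): [27 74]
  35. access 27: HIT. Cache (LRU->MRU): [74 27]
  36. access 27: HIT. Cache (LRU->MRU): [74 27]
  37. access 27: HIT. Cache (LRU->MRU): [74 27]
  38. access 53: MISS, evict 74. Cache (LRU->MRU): [27 53]
Total: 16 hits, 22 misses, 20 evictions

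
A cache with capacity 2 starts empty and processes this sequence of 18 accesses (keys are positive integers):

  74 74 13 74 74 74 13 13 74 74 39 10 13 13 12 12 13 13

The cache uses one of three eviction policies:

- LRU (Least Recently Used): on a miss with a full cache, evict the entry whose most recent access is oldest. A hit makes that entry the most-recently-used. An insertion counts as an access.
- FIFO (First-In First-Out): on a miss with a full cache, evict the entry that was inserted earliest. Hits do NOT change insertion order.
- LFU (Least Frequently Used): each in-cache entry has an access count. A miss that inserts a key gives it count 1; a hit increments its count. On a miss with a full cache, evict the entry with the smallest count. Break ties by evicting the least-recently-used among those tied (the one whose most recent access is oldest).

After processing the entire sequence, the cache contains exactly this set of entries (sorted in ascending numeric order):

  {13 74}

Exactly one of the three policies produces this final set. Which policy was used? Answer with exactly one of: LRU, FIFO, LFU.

Simulating under each policy and comparing final sets:
  LRU: final set = {12 13} -> differs
  FIFO: final set = {12 13} -> differs
  LFU: final set = {13 74} -> MATCHES target
Only LFU produces the target set.

Answer: LFU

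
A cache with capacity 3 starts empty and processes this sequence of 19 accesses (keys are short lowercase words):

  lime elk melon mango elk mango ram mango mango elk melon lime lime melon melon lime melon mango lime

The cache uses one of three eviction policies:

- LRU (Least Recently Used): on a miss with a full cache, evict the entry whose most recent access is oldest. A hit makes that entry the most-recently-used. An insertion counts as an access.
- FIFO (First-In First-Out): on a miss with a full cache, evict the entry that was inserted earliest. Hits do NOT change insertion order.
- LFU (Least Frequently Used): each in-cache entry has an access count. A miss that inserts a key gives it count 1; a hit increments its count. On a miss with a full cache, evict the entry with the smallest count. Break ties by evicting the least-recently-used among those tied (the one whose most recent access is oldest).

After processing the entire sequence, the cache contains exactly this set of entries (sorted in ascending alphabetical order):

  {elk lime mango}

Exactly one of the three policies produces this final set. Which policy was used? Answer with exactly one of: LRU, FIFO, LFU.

Answer: LFU

Derivation:
Simulating under each policy and comparing final sets:
  LRU: final set = {lime mango melon} -> differs
  FIFO: final set = {lime mango melon} -> differs
  LFU: final set = {elk lime mango} -> MATCHES target
Only LFU produces the target set.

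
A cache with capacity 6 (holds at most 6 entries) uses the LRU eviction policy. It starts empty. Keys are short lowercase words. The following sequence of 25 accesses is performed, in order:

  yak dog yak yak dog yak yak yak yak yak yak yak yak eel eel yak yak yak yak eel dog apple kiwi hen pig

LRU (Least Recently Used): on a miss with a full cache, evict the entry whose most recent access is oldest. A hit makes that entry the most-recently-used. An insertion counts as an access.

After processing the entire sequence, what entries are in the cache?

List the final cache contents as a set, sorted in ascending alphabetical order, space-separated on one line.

Answer: apple dog eel hen kiwi pig

Derivation:
LRU simulation (capacity=6):
  1. access yak: MISS. Cache (LRU->MRU): [yak]
  2. access dog: MISS. Cache (LRU->MRU): [yak dog]
  3. access yak: HIT. Cache (LRU->MRU): [dog yak]
  4. access yak: HIT. Cache (LRU->MRU): [dog yak]
  5. access dog: HIT. Cache (LRU->MRU): [yak dog]
  6. access yak: HIT. Cache (LRU->MRU): [dog yak]
  7. access yak: HIT. Cache (LRU->MRU): [dog yak]
  8. access yak: HIT. Cache (LRU->MRU): [dog yak]
  9. access yak: HIT. Cache (LRU->MRU): [dog yak]
  10. access yak: HIT. Cache (LRU->MRU): [dog yak]
  11. access yak: HIT. Cache (LRU->MRU): [dog yak]
  12. access yak: HIT. Cache (LRU->MRU): [dog yak]
  13. access yak: HIT. Cache (LRU->MRU): [dog yak]
  14. access eel: MISS. Cache (LRU->MRU): [dog yak eel]
  15. access eel: HIT. Cache (LRU->MRU): [dog yak eel]
  16. access yak: HIT. Cache (LRU->MRU): [dog eel yak]
  17. access yak: HIT. Cache (LRU->MRU): [dog eel yak]
  18. access yak: HIT. Cache (LRU->MRU): [dog eel yak]
  19. access yak: HIT. Cache (LRU->MRU): [dog eel yak]
  20. access eel: HIT. Cache (LRU->MRU): [dog yak eel]
  21. access dog: HIT. Cache (LRU->MRU): [yak eel dog]
  22. access apple: MISS. Cache (LRU->MRU): [yak eel dog apple]
  23. access kiwi: MISS. Cache (LRU->MRU): [yak eel dog apple kiwi]
  24. access hen: MISS. Cache (LRU->MRU): [yak eel dog apple kiwi hen]
  25. access pig: MISS, evict yak. Cache (LRU->MRU): [eel dog apple kiwi hen pig]
Total: 18 hits, 7 misses, 1 evictions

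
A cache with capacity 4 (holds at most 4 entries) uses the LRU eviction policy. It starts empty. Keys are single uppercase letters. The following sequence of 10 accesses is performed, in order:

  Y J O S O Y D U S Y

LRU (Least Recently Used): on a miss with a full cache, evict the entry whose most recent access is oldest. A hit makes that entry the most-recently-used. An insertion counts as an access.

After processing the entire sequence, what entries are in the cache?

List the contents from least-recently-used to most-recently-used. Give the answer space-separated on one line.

Answer: D U S Y

Derivation:
LRU simulation (capacity=4):
  1. access Y: MISS. Cache (LRU->MRU): [Y]
  2. access J: MISS. Cache (LRU->MRU): [Y J]
  3. access O: MISS. Cache (LRU->MRU): [Y J O]
  4. access S: MISS. Cache (LRU->MRU): [Y J O S]
  5. access O: HIT. Cache (LRU->MRU): [Y J S O]
  6. access Y: HIT. Cache (LRU->MRU): [J S O Y]
  7. access D: MISS, evict J. Cache (LRU->MRU): [S O Y D]
  8. access U: MISS, evict S. Cache (LRU->MRU): [O Y D U]
  9. access S: MISS, evict O. Cache (LRU->MRU): [Y D U S]
  10. access Y: HIT. Cache (LRU->MRU): [D U S Y]
Total: 3 hits, 7 misses, 3 evictions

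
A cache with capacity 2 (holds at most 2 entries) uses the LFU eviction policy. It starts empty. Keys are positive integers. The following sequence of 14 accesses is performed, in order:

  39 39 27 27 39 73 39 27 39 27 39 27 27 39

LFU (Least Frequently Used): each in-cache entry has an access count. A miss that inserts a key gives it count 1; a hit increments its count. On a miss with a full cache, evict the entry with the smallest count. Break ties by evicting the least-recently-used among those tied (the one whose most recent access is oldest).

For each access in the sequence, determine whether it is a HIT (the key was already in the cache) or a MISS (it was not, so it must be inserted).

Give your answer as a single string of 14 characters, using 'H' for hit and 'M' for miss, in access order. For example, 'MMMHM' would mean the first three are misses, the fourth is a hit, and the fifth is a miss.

LFU simulation (capacity=2):
  1. access 39: MISS. Cache: [39(c=1)]
  2. access 39: HIT, count now 2. Cache: [39(c=2)]
  3. access 27: MISS. Cache: [27(c=1) 39(c=2)]
  4. access 27: HIT, count now 2. Cache: [39(c=2) 27(c=2)]
  5. access 39: HIT, count now 3. Cache: [27(c=2) 39(c=3)]
  6. access 73: MISS, evict 27(c=2). Cache: [73(c=1) 39(c=3)]
  7. access 39: HIT, count now 4. Cache: [73(c=1) 39(c=4)]
  8. access 27: MISS, evict 73(c=1). Cache: [27(c=1) 39(c=4)]
  9. access 39: HIT, count now 5. Cache: [27(c=1) 39(c=5)]
  10. access 27: HIT, count now 2. Cache: [27(c=2) 39(c=5)]
  11. access 39: HIT, count now 6. Cache: [27(c=2) 39(c=6)]
  12. access 27: HIT, count now 3. Cache: [27(c=3) 39(c=6)]
  13. access 27: HIT, count now 4. Cache: [27(c=4) 39(c=6)]
  14. access 39: HIT, count now 7. Cache: [27(c=4) 39(c=7)]
Total: 10 hits, 4 misses, 2 evictions

Answer: MHMHHMHMHHHHHH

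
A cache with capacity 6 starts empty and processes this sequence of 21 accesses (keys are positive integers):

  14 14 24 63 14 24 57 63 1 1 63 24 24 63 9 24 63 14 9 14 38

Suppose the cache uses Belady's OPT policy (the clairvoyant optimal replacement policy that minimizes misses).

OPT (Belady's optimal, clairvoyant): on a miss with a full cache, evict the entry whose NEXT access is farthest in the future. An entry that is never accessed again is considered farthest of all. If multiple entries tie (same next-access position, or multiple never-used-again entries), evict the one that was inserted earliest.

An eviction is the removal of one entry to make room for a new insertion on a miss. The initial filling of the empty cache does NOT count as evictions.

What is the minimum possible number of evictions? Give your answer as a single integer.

Answer: 1

Derivation:
OPT (Belady) simulation (capacity=6):
  1. access 14: MISS. Cache: [14]
  2. access 14: HIT. Next use of 14: step 5. Cache: [14]
  3. access 24: MISS. Cache: [14 24]
  4. access 63: MISS. Cache: [14 24 63]
  5. access 14: HIT. Next use of 14: step 18. Cache: [14 24 63]
  6. access 24: HIT. Next use of 24: step 12. Cache: [14 24 63]
  7. access 57: MISS. Cache: [14 24 63 57]
  8. access 63: HIT. Next use of 63: step 11. Cache: [14 24 63 57]
  9. access 1: MISS. Cache: [14 24 63 57 1]
  10. access 1: HIT. Next use of 1: never. Cache: [14 24 63 57 1]
  11. access 63: HIT. Next use of 63: step 14. Cache: [14 24 63 57 1]
  12. access 24: HIT. Next use of 24: step 13. Cache: [14 24 63 57 1]
  13. access 24: HIT. Next use of 24: step 16. Cache: [14 24 63 57 1]
  14. access 63: HIT. Next use of 63: step 17. Cache: [14 24 63 57 1]
  15. access 9: MISS. Cache: [14 24 63 57 1 9]
  16. access 24: HIT. Next use of 24: never. Cache: [14 24 63 57 1 9]
  17. access 63: HIT. Next use of 63: never. Cache: [14 24 63 57 1 9]
  18. access 14: HIT. Next use of 14: step 20. Cache: [14 24 63 57 1 9]
  19. access 9: HIT. Next use of 9: never. Cache: [14 24 63 57 1 9]
  20. access 14: HIT. Next use of 14: never. Cache: [14 24 63 57 1 9]
  21. access 38: MISS, evict 14 (next use: never). Cache: [24 63 57 1 9 38]
Total: 14 hits, 7 misses, 1 evictions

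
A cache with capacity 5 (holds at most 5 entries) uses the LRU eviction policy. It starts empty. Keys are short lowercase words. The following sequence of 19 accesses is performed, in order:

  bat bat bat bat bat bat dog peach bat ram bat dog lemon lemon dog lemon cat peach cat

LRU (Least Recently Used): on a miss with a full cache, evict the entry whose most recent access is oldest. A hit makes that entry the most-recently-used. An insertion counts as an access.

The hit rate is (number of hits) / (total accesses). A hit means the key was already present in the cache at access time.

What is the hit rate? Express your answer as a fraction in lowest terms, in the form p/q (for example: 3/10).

Answer: 12/19

Derivation:
LRU simulation (capacity=5):
  1. access bat: MISS. Cache (LRU->MRU): [bat]
  2. access bat: HIT. Cache (LRU->MRU): [bat]
  3. access bat: HIT. Cache (LRU->MRU): [bat]
  4. access bat: HIT. Cache (LRU->MRU): [bat]
  5. access bat: HIT. Cache (LRU->MRU): [bat]
  6. access bat: HIT. Cache (LRU->MRU): [bat]
  7. access dog: MISS. Cache (LRU->MRU): [bat dog]
  8. access peach: MISS. Cache (LRU->MRU): [bat dog peach]
  9. access bat: HIT. Cache (LRU->MRU): [dog peach bat]
  10. access ram: MISS. Cache (LRU->MRU): [dog peach bat ram]
  11. access bat: HIT. Cache (LRU->MRU): [dog peach ram bat]
  12. access dog: HIT. Cache (LRU->MRU): [peach ram bat dog]
  13. access lemon: MISS. Cache (LRU->MRU): [peach ram bat dog lemon]
  14. access lemon: HIT. Cache (LRU->MRU): [peach ram bat dog lemon]
  15. access dog: HIT. Cache (LRU->MRU): [peach ram bat lemon dog]
  16. access lemon: HIT. Cache (LRU->MRU): [peach ram bat dog lemon]
  17. access cat: MISS, evict peach. Cache (LRU->MRU): [ram bat dog lemon cat]
  18. access peach: MISS, evict ram. Cache (LRU->MRU): [bat dog lemon cat peach]
  19. access cat: HIT. Cache (LRU->MRU): [bat dog lemon peach cat]
Total: 12 hits, 7 misses, 2 evictions

Hit rate = 12/19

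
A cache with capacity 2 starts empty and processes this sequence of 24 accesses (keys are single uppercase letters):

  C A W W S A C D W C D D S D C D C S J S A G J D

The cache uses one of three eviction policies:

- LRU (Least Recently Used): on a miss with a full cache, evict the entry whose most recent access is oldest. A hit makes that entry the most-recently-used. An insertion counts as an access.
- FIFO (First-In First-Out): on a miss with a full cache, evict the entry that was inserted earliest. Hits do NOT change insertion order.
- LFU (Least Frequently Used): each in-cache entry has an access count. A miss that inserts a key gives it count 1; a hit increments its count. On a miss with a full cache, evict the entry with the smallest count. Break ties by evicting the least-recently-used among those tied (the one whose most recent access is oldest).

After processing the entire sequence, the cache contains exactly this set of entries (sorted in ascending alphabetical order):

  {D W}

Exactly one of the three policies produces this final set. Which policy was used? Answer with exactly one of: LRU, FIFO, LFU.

Answer: LFU

Derivation:
Simulating under each policy and comparing final sets:
  LRU: final set = {D J} -> differs
  FIFO: final set = {D J} -> differs
  LFU: final set = {D W} -> MATCHES target
Only LFU produces the target set.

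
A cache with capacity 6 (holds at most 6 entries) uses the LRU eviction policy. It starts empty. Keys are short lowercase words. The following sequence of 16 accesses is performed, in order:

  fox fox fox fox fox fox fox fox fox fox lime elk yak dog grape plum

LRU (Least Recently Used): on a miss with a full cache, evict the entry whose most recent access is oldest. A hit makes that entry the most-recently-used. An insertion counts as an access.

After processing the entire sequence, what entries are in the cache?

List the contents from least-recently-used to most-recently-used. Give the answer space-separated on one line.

Answer: lime elk yak dog grape plum

Derivation:
LRU simulation (capacity=6):
  1. access fox: MISS. Cache (LRU->MRU): [fox]
  2. access fox: HIT. Cache (LRU->MRU): [fox]
  3. access fox: HIT. Cache (LRU->MRU): [fox]
  4. access fox: HIT. Cache (LRU->MRU): [fox]
  5. access fox: HIT. Cache (LRU->MRU): [fox]
  6. access fox: HIT. Cache (LRU->MRU): [fox]
  7. access fox: HIT. Cache (LRU->MRU): [fox]
  8. access fox: HIT. Cache (LRU->MRU): [fox]
  9. access fox: HIT. Cache (LRU->MRU): [fox]
  10. access fox: HIT. Cache (LRU->MRU): [fox]
  11. access lime: MISS. Cache (LRU->MRU): [fox lime]
  12. access elk: MISS. Cache (LRU->MRU): [fox lime elk]
  13. access yak: MISS. Cache (LRU->MRU): [fox lime elk yak]
  14. access dog: MISS. Cache (LRU->MRU): [fox lime elk yak dog]
  15. access grape: MISS. Cache (LRU->MRU): [fox lime elk yak dog grape]
  16. access plum: MISS, evict fox. Cache (LRU->MRU): [lime elk yak dog grape plum]
Total: 9 hits, 7 misses, 1 evictions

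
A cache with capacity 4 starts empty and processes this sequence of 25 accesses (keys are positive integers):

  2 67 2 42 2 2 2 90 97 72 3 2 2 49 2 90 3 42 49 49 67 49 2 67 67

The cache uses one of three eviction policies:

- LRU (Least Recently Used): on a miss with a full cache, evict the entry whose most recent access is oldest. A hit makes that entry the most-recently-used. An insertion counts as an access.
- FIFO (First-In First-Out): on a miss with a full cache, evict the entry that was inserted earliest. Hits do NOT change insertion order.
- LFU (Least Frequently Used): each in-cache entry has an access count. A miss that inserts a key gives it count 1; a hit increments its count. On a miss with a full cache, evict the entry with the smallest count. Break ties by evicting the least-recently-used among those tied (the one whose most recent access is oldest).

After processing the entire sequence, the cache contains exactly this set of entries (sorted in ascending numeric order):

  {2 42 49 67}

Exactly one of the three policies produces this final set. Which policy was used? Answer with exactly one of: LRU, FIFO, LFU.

Simulating under each policy and comparing final sets:
  LRU: final set = {2 42 49 67} -> MATCHES target
  FIFO: final set = {2 42 67 90} -> differs
  LFU: final set = {2 3 49 67} -> differs
Only LRU produces the target set.

Answer: LRU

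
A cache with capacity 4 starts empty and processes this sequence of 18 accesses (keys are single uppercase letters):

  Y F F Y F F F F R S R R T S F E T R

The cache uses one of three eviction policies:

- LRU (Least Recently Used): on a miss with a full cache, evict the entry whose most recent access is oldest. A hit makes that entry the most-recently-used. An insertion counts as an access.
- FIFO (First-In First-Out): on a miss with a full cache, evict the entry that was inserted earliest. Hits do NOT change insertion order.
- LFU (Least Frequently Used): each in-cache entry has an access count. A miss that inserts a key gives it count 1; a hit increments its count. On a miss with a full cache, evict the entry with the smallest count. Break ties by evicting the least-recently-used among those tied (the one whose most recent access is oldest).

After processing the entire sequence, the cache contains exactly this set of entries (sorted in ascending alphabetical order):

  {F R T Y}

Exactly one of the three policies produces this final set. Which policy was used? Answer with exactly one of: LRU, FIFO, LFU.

Simulating under each policy and comparing final sets:
  LRU: final set = {E F R T} -> differs
  FIFO: final set = {E R S T} -> differs
  LFU: final set = {F R T Y} -> MATCHES target
Only LFU produces the target set.

Answer: LFU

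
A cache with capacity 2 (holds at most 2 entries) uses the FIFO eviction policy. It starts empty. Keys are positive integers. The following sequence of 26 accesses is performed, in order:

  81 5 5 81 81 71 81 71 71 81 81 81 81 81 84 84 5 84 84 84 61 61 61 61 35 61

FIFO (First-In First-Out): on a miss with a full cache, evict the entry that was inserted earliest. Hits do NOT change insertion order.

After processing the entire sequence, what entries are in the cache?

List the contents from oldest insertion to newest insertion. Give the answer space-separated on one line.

FIFO simulation (capacity=2):
  1. access 81: MISS. Cache (old->new): [81]
  2. access 5: MISS. Cache (old->new): [81 5]
  3. access 5: HIT. Cache (old->new): [81 5]
  4. access 81: HIT. Cache (old->new): [81 5]
  5. access 81: HIT. Cache (old->new): [81 5]
  6. access 71: MISS, evict 81. Cache (old->new): [5 71]
  7. access 81: MISS, evict 5. Cache (old->new): [71 81]
  8. access 71: HIT. Cache (old->new): [71 81]
  9. access 71: HIT. Cache (old->new): [71 81]
  10. access 81: HIT. Cache (old->new): [71 81]
  11. access 81: HIT. Cache (old->new): [71 81]
  12. access 81: HIT. Cache (old->new): [71 81]
  13. access 81: HIT. Cache (old->new): [71 81]
  14. access 81: HIT. Cache (old->new): [71 81]
  15. access 84: MISS, evict 71. Cache (old->new): [81 84]
  16. access 84: HIT. Cache (old->new): [81 84]
  17. access 5: MISS, evict 81. Cache (old->new): [84 5]
  18. access 84: HIT. Cache (old->new): [84 5]
  19. access 84: HIT. Cache (old->new): [84 5]
  20. access 84: HIT. Cache (old->new): [84 5]
  21. access 61: MISS, evict 84. Cache (old->new): [5 61]
  22. access 61: HIT. Cache (old->new): [5 61]
  23. access 61: HIT. Cache (old->new): [5 61]
  24. access 61: HIT. Cache (old->new): [5 61]
  25. access 35: MISS, evict 5. Cache (old->new): [61 35]
  26. access 61: HIT. Cache (old->new): [61 35]
Total: 18 hits, 8 misses, 6 evictions

Answer: 61 35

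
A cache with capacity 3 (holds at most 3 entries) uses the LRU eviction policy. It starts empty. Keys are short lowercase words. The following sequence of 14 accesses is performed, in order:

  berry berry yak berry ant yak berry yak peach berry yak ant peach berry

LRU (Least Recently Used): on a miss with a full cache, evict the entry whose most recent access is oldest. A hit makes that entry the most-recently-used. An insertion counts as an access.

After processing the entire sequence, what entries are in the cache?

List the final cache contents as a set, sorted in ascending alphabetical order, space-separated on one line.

Answer: ant berry peach

Derivation:
LRU simulation (capacity=3):
  1. access berry: MISS. Cache (LRU->MRU): [berry]
  2. access berry: HIT. Cache (LRU->MRU): [berry]
  3. access yak: MISS. Cache (LRU->MRU): [berry yak]
  4. access berry: HIT. Cache (LRU->MRU): [yak berry]
  5. access ant: MISS. Cache (LRU->MRU): [yak berry ant]
  6. access yak: HIT. Cache (LRU->MRU): [berry ant yak]
  7. access berry: HIT. Cache (LRU->MRU): [ant yak berry]
  8. access yak: HIT. Cache (LRU->MRU): [ant berry yak]
  9. access peach: MISS, evict ant. Cache (LRU->MRU): [berry yak peach]
  10. access berry: HIT. Cache (LRU->MRU): [yak peach berry]
  11. access yak: HIT. Cache (LRU->MRU): [peach berry yak]
  12. access ant: MISS, evict peach. Cache (LRU->MRU): [berry yak ant]
  13. access peach: MISS, evict berry. Cache (LRU->MRU): [yak ant peach]
  14. access berry: MISS, evict yak. Cache (LRU->MRU): [ant peach berry]
Total: 7 hits, 7 misses, 4 evictions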